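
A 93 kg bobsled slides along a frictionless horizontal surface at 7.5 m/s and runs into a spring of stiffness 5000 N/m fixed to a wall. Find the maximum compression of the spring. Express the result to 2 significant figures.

At max compression the bobsled is momentarily at rest: ½mv² = ½kx²
x = v√(m/k) = 7.5 × √(93/5000) = 1.023 m

x = 1.0 m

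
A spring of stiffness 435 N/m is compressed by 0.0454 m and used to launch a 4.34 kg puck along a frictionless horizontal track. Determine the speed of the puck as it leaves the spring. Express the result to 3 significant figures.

Conservation of energy: ½kx² = ½mv²
v = x√(k/m) = 0.0454 × √(435/4.34) = 0.4545 m/s

v = 0.455 m/s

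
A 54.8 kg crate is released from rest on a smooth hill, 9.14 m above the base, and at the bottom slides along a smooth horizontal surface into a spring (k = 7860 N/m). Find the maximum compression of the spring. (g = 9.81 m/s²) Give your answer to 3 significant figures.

At max compression the crate is momentarily at rest: mgh = ½kx²
x = √(2mgh/k) = √(2 × 54.8 × 9.81 × 9.14 / 7860) = 1.118 m

x = 1.12 m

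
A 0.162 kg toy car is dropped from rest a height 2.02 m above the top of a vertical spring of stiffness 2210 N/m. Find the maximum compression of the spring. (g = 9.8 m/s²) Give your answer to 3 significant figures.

x = 0.0546 m

Measuring PE from the top of the relaxed spring, at max compression the car has dropped H + x with zero KE, so:
mg(H + x) = ½kx²
½(2210)x² − (0.162)(9.8)x − (0.162)(9.8)(2.02) = 0
1105x² − 1.588x − 3.207 = 0
x = [1.588 + √(2.520 + 14175)]/(2 × 1105) = 0.05460 m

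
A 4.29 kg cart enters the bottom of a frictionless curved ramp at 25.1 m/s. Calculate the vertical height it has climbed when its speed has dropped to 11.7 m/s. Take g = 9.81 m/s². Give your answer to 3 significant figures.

Conservation of energy: ½mv₁² = ½mv₂² + mgh
h = (v₁² − v₂²)/(2g) = (25.1² − 11.7²)/(2 × 9.81) = 25.13 m

h = 25.1 m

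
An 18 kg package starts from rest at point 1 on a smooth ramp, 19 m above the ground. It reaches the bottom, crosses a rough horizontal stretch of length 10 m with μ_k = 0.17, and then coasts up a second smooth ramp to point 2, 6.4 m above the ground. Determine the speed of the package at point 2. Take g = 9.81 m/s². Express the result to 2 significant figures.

v = 15 m/s

Energy at 1: mgh₁ = (18)(9.81)(19) = 3355.0 J
Friction loss: W_f = μ_k mg d = 300.2 J
At 2: ½mv² + mgh₂ = mgh₁ − W_f
½mv² = 3355.0 − 300.2 − 1130.1 = 1924.7 J
v = √(2 × 1924.7/18) = 14.62 m/s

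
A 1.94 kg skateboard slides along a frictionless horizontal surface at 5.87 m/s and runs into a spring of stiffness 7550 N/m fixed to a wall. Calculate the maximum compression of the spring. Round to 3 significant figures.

x = 0.0941 m

Conservation of energy between contact and max compression: ½mv² = ½kx²
x = v√(m/k) = 5.87 × √(1.94/7550) = 0.09409 m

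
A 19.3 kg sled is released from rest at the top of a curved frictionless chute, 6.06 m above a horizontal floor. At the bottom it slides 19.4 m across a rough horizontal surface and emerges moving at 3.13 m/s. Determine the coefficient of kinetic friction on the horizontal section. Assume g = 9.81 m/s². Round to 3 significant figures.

Energy bookkeeping (friction removes W_f = μ_k N d):
mgh = ½mv² + μ_k m g d
mgh = 1147.4 J; ½mv² = 94.540 J
W_f = 1147.4 − 94.540 = 1053 J
μ_k = W_f/(mg·d) = 1053/(189.3 × 19.4) = 0.2866

μ_k = 0.287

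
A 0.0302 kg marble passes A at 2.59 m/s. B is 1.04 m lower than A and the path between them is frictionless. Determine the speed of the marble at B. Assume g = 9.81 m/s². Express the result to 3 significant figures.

Equating total energy at the two states: ½mv₀² + mgh = ½mv²
v² = v₀² + 2gh = (2.59)² + 2(9.81)(1.04) = 27.113
v = √27.113 = 5.207 m/s

v = 5.21 m/s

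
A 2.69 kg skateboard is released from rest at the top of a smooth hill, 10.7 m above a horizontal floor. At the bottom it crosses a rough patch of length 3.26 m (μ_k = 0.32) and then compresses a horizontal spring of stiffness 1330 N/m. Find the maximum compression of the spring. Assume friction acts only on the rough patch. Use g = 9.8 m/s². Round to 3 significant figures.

Initial energy: E₁ = mgh = (2.69)(9.8)(10.7) = 282.07 J
Friction removes W_f = μ_k mg d = (0.32)(2.69)(9.8)(3.26) = 27.50 J
Energy reaching the spring: E = 282.07 − 27.50 = 254.57 J
At max compression ½kx² = E ⇒ x = √(2E/k) = √(2 × 254.57/1330) = 0.6187 m

x = 0.619 m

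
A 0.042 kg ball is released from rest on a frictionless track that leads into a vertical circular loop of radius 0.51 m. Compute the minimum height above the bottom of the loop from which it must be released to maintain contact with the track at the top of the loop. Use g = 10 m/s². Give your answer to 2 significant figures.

At the top, for minimum speed gravity alone supplies the centripetal force: mg = mv_top²/r ⇒ v_top² = gr = 5.100 m²/s²
Energy conservation from release height h to the top (height 2r): mgh = ½mv_top² + mg(2r)
h = v_top²/(2g) + 2r = r/2 + 2r = 5r/2 = 1.275 m

h = 1.3 m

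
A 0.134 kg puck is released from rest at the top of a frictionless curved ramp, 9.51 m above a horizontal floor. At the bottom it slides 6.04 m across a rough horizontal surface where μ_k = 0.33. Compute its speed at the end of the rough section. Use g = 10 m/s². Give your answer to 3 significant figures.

Energy at the top = energy at the end + work done against friction:
mgh = ½mv² + μ_k m g d
W_f = μ_k mg d = (0.33)(0.134)(10)(6.04) = 2.671 J
½mv² = mgh − W_f = 12.743 − 2.671 = 10.073 J
v = √(2 × 10.073/0.134) = 12.26 m/s

v = 12.3 m/s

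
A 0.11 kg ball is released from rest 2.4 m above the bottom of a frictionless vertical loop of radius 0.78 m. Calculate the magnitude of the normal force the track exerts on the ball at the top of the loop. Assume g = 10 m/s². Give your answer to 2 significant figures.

Energy from release to top (height 2r): mgh = ½mv_top² + mg(2r)
v_top² = 2g(h − 2r) = 2(10)(2.4 − 1.560) = 16.800 m²/s²
At the top, both N and weight point toward the centre: N + mg = mv_top²/r
N = m(v_top²/r − g) = 0.11(16.800/0.78 − 10) = 1.269 N

N = 1.3 N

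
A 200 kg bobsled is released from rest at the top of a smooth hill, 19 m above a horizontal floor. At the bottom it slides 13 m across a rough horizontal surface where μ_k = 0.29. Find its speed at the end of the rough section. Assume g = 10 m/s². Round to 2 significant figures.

Energy at the top = energy at the end + work done against friction:
mgh = ½mv² + μ_k m g d
W_f = μ_k mg d = (0.29)(200)(10)(13) = 7540 J
½mv² = mgh − W_f = 38000 − 7540 = 30460 J
v = √(2 × 30460/200) = 17.45 m/s

v = 17 m/s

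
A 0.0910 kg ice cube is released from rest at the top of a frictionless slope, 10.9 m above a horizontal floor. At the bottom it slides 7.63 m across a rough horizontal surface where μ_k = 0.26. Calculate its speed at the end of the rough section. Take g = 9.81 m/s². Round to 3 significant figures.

v = 13.2 m/s

Energy at the top = energy at the end + work done against friction:
mgh = ½mv² + μ_k m g d
W_f = μ_k mg d = (0.26)(0.0910)(9.81)(7.63) = 1.771 J
½mv² = mgh − W_f = 9.7305 − 1.771 = 7.9596 J
v = √(2 × 7.9596/0.0910) = 13.23 m/s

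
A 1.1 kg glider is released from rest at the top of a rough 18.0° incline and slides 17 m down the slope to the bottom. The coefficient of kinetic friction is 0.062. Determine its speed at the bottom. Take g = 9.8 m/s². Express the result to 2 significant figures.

Work–energy: mg(L sinθ) − μ_k(mg cosθ)L = ½mv²
mgh = mgL sinθ = (1.1)(9.8)(17)sin18.0° = 56.630 J
W_f = μ_k mg cosθ · L = (0.062)(1.1)(9.8)cos18.0°·17 = 10.81 J
½mv² = 56.630 − 10.81 = 45.824 J
v = √(2 × 45.824/1.1) = 9.128 m/s

v = 9.1 m/s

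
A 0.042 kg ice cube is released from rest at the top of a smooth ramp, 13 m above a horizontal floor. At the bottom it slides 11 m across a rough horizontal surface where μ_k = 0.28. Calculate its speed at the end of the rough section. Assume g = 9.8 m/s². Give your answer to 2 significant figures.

Energy at the top = energy at the end + work done against friction:
mgh = ½mv² + μ_k m g d
W_f = μ_k mg d = (0.28)(0.042)(9.8)(11) = 1.268 J
½mv² = mgh − W_f = 5.3508 − 1.268 = 4.0831 J
v = √(2 × 4.0831/0.042) = 13.94 m/s

v = 14 m/s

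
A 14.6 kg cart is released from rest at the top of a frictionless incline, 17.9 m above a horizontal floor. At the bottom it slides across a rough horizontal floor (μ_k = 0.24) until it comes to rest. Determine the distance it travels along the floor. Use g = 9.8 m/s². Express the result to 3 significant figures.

d = 74.6 m

Energy bookkeeping (friction removes W_f = μ_k N d):
At rest all PE has been dissipated by friction: mgh = μ_k m g d
d = h/μ_k = 17.9/0.24 = 74.58 m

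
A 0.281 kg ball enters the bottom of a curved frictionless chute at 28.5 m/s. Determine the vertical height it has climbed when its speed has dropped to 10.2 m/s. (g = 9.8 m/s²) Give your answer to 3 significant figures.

h = 36.1 m

Energy balance between the two points: ½mv₁² = ½mv₂² + mgh
h = (v₁² − v₂²)/(2g) = (28.5² − 10.2²)/(2 × 9.8) = 36.13 m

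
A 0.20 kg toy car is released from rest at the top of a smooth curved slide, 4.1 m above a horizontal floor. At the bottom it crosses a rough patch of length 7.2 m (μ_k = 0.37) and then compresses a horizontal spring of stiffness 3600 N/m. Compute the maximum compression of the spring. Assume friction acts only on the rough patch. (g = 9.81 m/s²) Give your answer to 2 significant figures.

Initial energy: E₁ = mgh = (0.20)(9.81)(4.1) = 8.0442 J
Friction removes W_f = μ_k mg d = (0.37)(0.20)(9.81)(7.2) = 5.227 J
Energy reaching the spring: E = 8.0442 − 5.227 = 2.8174 J
At max compression ½kx² = E ⇒ x = √(2E/k) = √(2 × 2.8174/3600) = 0.03956 m

x = 0.040 m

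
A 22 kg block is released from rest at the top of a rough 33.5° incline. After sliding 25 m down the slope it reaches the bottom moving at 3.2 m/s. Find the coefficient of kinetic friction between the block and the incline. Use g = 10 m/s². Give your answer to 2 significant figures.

μ_k = 0.64

Energy balance down the incline: mg L sinθ − ½mv² = μ_k (mg cosθ) L
mgL sinθ = 3035.7 J; ½mv² = 112.64 J
W_f = 3035.7 − 112.64 = 2923 J
μ_k = W_f/(mg cosθ · L) = 2923/(183.5 × 25) = 0.6373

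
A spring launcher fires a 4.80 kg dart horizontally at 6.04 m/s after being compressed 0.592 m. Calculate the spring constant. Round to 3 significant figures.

Spring PE at full compression equals KE at release: ½kx² = ½mv²
k = mv²/x² = (4.80)(6.04)²/(0.592)² = 499.7 N/m

k = 500 N/m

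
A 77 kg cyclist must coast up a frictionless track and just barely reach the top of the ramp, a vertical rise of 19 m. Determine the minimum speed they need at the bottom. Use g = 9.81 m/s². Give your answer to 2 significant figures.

At the top they are momentarily at rest, so all KE converts to PE: ½mv² = mgh
v = √(2gh) = √(2 × 9.81 × 19) = 19.31 m/s

v = 19 m/s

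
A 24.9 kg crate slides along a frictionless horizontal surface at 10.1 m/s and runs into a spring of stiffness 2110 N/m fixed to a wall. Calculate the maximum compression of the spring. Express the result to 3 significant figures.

Conservation of energy between contact and max compression: ½mv² = ½kx²
x = v√(m/k) = 10.1 × √(24.9/2110) = 1.097 m

x = 1.10 m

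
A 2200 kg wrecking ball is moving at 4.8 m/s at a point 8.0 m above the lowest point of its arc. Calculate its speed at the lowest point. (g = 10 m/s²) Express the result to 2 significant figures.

Energy conservation between the two points: ½mv₀² + mgh = ½mv²
v² = v₀² + 2gh = (4.8)² + 2(10)(8.0) = 183.04
v = √183.04 = 13.53 m/s

v = 14 m/s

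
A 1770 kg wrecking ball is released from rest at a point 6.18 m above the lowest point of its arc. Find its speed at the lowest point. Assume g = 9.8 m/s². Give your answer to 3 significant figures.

v = 11.0 m/s

Mechanical energy is conserved (no friction): mgh = ½mv²
The mass cancels from both sides.
v = √(2gh) = √(2 × 9.8 × 6.18) = √121.13 = 11.01 m/s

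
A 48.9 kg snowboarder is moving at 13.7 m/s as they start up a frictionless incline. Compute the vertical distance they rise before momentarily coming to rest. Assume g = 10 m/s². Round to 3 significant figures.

Setting KE at the bottom equal to PE gained: ½mv² = mgh
h = v²/(2g) = 13.7²/(2 × 10) = 9.384 m

h = 9.38 m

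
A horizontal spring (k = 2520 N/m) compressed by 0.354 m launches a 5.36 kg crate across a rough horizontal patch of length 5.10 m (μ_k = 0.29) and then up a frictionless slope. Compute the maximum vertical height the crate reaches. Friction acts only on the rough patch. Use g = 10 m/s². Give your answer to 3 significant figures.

h = 1.47 m

Spring energy: E₀ = ½kx² = ½(2520)(0.354)² = 157.90 J
Friction: W_f = μ_k mg d = (0.29)(5.36)(10)(5.10) = 79.27 J
Energy at base of ramp: E = 157.90 − 79.27 = 78.624 J
At max height all remaining energy is PE: mgh = E ⇒ h = E/(mg) = 78.624/(5.36 × 10) = 1.467 m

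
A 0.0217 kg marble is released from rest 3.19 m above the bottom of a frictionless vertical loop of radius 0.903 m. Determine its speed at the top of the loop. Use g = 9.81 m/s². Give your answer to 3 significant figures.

v = 5.21 m/s

Energy conservation: mgh = ½mv_top² + mg(2r)
v_top² = 2g(h − 2r) = 2(9.81)(3.19 − 1.806) = 27.15
v_top = 5.211 m/s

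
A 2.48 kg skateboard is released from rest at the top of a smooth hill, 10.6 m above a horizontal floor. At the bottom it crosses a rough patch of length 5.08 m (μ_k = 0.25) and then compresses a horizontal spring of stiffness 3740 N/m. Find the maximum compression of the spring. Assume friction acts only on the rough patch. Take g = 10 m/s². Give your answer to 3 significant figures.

x = 0.352 m

Initial energy: E₁ = mgh = (2.48)(10)(10.6) = 262.88 J
Friction removes W_f = μ_k mg d = (0.25)(2.48)(10)(5.08) = 31.50 J
Energy reaching the spring: E = 262.88 − 31.50 = 231.38 J
At max compression ½kx² = E ⇒ x = √(2E/k) = √(2 × 231.38/3740) = 0.3518 m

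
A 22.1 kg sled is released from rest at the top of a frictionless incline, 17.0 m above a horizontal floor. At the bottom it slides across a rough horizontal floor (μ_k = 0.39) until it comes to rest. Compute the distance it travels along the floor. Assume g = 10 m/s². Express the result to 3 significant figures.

d = 43.6 m

Energy bookkeeping (friction removes W_f = μ_k N d):
At rest all PE has been dissipated by friction: mgh = μ_k m g d
d = h/μ_k = 17.0/0.39 = 43.59 m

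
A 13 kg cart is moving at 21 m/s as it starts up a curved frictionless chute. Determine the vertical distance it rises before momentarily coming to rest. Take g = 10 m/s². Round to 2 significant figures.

h = 22 m

Setting KE at the bottom equal to PE gained: ½mv² = mgh
h = v²/(2g) = 21²/(2 × 10) = 22.05 m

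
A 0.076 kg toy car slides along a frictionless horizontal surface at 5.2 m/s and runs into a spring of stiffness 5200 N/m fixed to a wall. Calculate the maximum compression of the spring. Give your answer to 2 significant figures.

At max compression the car is momentarily at rest: ½mv² = ½kx²
x = v√(m/k) = 5.2 × √(0.076/5200) = 0.01988 m

x = 0.020 m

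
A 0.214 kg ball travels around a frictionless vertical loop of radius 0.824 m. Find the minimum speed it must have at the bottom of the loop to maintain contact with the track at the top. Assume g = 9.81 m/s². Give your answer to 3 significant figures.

At the top: mg = mv_top²/r ⇒ v_top² = gr = 8.083 m²/s²
Energy from bottom to top (height 2r): ½mv_bot² = ½mv_top² + mg(2r)
v_bot² = gr + 4gr = 5gr = 40.42
v_bot = √(5gr) = 6.357 m/s

v = 6.36 m/s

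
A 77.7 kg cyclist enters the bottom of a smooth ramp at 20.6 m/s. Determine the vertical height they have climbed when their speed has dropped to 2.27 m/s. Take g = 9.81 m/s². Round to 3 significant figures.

h = 21.4 m

Conservation of energy: ½mv₁² = ½mv₂² + mgh
h = (v₁² − v₂²)/(2g) = (20.6² − 2.27²)/(2 × 9.81) = 21.37 m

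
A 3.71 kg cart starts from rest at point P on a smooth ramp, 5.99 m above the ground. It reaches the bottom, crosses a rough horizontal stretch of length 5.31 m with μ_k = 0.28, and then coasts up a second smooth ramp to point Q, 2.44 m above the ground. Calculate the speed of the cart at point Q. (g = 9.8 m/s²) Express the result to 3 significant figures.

Energy at P: mgh₁ = (3.71)(9.8)(5.99) = 217.78 J
Friction loss: W_f = μ_k mg d = 54.06 J
At Q: ½mv² + mgh₂ = mgh₁ − W_f
½mv² = 217.78 − 54.06 − 88.714 = 75.014 J
v = √(2 × 75.014/3.71) = 6.359 m/s

v = 6.36 m/s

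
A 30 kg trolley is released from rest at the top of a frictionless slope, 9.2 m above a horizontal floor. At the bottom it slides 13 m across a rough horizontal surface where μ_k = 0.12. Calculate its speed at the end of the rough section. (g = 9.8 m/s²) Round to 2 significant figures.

v = 12 m/s

Applying the work–energy principle:
mgh = ½mv² + μ_k m g d
W_f = μ_k mg d = (0.12)(30)(9.8)(13) = 458.6 J
½mv² = mgh − W_f = 2704.8 − 458.6 = 2246.2 J
v = √(2 × 2246.2/30) = 12.24 m/s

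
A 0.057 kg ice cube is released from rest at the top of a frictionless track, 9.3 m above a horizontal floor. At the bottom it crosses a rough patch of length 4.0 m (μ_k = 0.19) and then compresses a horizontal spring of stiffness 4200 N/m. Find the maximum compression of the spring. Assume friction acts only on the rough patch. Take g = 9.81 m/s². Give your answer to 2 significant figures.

x = 0.048 m

Initial energy: E₁ = mgh = (0.057)(9.81)(9.3) = 5.2003 J
Friction removes W_f = μ_k mg d = (0.19)(0.057)(9.81)(4.0) = 0.4250 J
Energy reaching the spring: E = 5.2003 − 0.4250 = 4.7753 J
At max compression ½kx² = E ⇒ x = √(2E/k) = √(2 × 4.7753/4200) = 0.04769 m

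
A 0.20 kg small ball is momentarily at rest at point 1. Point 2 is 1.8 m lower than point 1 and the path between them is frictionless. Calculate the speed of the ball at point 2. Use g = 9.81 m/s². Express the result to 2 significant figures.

v = 5.9 m/s

By conservation of mechanical energy, mgh = ½mv²
v = √(2gh) = √(2 × 9.81 × 1.8) = √35.316 = 5.943 m/s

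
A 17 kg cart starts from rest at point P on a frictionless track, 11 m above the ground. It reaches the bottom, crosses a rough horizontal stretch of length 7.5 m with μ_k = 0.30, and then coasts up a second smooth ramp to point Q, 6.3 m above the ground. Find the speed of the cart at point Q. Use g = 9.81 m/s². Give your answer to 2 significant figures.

v = 6.9 m/s

Energy at P: mgh₁ = (17)(9.81)(11) = 1834.5 J
Friction loss: W_f = μ_k mg d = 375.2 J
At Q: ½mv² + mgh₂ = mgh₁ − W_f
½mv² = 1834.5 − 375.2 − 1050.7 = 408.59 J
v = √(2 × 408.59/17) = 6.933 m/s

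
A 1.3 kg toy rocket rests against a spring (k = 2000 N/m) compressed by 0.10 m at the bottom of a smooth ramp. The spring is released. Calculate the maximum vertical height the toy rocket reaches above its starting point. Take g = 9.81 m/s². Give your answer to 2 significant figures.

Energy conservation from release to the highest point: ½kx² = mgh
h = kx²/(2mg) = (2000)(0.10)²/(2 × 1.3 × 9.81) = 0.7841 m

h = 0.78 m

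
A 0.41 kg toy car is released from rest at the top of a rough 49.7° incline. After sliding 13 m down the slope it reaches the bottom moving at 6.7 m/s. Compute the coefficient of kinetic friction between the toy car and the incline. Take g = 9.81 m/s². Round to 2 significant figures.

μ_k = 0.91

Energy balance down the incline: mg L sinθ − ½mv² = μ_k (mg cosθ) L
mgL sinθ = 39.878 J; ½mv² = 9.2025 J
W_f = 39.878 − 9.2025 = 30.68 J
μ_k = W_f/(mg cosθ · L) = 30.68/(2.601 × 13) = 0.9070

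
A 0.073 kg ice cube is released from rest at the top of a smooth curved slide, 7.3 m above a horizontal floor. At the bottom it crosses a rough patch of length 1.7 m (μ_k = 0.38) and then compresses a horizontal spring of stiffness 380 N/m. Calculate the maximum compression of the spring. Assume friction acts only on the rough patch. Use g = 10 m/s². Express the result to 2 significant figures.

Initial energy: E₁ = mgh = (0.073)(10)(7.3) = 5.3290 J
Friction removes W_f = μ_k mg d = (0.38)(0.073)(10)(1.7) = 0.4716 J
Energy reaching the spring: E = 5.3290 − 0.4716 = 4.8574 J
At max compression ½kx² = E ⇒ x = √(2E/k) = √(2 × 4.8574/380) = 0.1599 m

x = 0.16 m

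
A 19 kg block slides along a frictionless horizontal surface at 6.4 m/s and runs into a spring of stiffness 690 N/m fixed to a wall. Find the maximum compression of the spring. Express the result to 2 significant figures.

x = 1.1 m

All KE is stored as spring PE at maximum compression: ½mv² = ½kx²
x = v√(m/k) = 6.4 × √(19/690) = 1.062 m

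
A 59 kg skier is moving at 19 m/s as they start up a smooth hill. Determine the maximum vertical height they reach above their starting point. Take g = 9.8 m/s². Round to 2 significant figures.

By energy conservation, ½mv² = mgh
h = v²/(2g) = 19²/(2 × 9.8) = 18.42 m

h = 18 m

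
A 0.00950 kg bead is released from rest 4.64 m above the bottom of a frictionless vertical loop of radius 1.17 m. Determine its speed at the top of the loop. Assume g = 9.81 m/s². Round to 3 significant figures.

v = 6.72 m/s

Energy conservation: mgh = ½mv_top² + mg(2r)
v_top² = 2g(h − 2r) = 2(9.81)(4.64 − 2.340) = 45.13
v_top = 6.718 m/s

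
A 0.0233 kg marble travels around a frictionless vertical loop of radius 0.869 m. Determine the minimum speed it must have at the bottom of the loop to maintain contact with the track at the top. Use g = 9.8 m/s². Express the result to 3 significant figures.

At the top: mg = mv_top²/r ⇒ v_top² = gr = 8.516 m²/s²
Energy from bottom to top (height 2r): ½mv_bot² = ½mv_top² + mg(2r)
v_bot² = gr + 4gr = 5gr = 42.58
v_bot = √(5gr) = 6.525 m/s

v = 6.53 m/s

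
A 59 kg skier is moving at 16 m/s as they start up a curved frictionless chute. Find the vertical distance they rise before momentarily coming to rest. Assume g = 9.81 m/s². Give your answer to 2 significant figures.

Setting KE at the bottom equal to PE gained: ½mv² = mgh
h = v²/(2g) = 16²/(2 × 9.81) = 13.05 m

h = 13 m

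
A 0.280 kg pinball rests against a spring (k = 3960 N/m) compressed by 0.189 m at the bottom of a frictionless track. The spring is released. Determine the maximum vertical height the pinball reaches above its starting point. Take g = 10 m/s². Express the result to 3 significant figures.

At maximum height the pinball is at rest, so ½kx² = mgh
h = kx²/(2mg) = (3960)(0.189)²/(2 × 0.280 × 10) = 25.26 m

h = 25.3 m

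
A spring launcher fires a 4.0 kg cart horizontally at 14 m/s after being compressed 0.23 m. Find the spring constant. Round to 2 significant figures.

k = 15000 N/m

½kx² = ½mv²
k = mv²/x² = (4.0)(14)²/(0.23)² = 14820 N/m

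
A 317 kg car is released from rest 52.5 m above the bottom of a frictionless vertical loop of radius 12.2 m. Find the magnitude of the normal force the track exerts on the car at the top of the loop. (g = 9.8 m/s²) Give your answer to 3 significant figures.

Energy from release to top (height 2r): mgh = ½mv_top² + mg(2r)
v_top² = 2g(h − 2r) = 2(9.8)(52.5 − 24.40) = 550.76 m²/s²
At the top, both N and weight point toward the centre: N + mg = mv_top²/r
N = m(v_top²/r − g) = 317(550.76/12.2 − 9.8) = 11204 N

N = 11200 N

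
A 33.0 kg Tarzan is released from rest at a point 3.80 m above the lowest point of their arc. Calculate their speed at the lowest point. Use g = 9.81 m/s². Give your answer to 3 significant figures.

v = 8.63 m/s

By conservation of mechanical energy, mgh = ½mv²
The mass cancels from both sides.
v = √(2gh) = √(2 × 9.81 × 3.80) = √74.556 = 8.635 m/s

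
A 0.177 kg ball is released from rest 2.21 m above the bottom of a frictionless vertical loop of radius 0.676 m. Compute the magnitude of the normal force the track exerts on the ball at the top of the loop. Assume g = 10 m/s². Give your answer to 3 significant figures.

N = 2.72 N

Energy from release to top (height 2r): mgh = ½mv_top² + mg(2r)
v_top² = 2g(h − 2r) = 2(10)(2.21 − 1.352) = 17.160 m²/s²
At the top, both N and weight point toward the centre: N + mg = mv_top²/r
N = m(v_top²/r − g) = 0.177(17.160/0.676 − 10) = 2.723 N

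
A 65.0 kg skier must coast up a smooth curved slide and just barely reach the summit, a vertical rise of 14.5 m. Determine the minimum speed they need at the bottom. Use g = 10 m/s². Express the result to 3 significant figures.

v = 17.0 m/s

At the top they are momentarily at rest, so all KE converts to PE: ½mv² = mgh
v = √(2gh) = √(2 × 10 × 14.5) = 17.03 m/s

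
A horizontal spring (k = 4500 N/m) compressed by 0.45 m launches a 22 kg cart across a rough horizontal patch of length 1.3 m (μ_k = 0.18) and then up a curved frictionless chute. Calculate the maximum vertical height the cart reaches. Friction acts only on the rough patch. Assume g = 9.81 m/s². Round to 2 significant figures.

Spring energy: E₀ = ½kx² = ½(4500)(0.45)² = 455.62 J
Friction: W_f = μ_k mg d = (0.18)(22)(9.81)(1.3) = 50.50 J
Energy at base of ramp: E = 455.62 − 50.50 = 405.12 J
At max height all remaining energy is PE: mgh = E ⇒ h = E/(mg) = 405.12/(22 × 9.81) = 1.877 m

h = 1.9 m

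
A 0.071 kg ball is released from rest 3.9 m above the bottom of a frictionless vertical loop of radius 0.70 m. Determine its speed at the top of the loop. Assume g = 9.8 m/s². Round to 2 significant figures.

v = 7.0 m/s

Energy conservation: mgh = ½mv_top² + mg(2r)
v_top² = 2g(h − 2r) = 2(9.8)(3.9 − 1.400) = 49.00
v_top = 7.000 m/s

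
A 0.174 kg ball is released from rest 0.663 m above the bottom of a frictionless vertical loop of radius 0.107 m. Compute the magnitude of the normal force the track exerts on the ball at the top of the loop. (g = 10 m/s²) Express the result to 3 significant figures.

N = 12.9 N

Energy from release to top (height 2r): mgh = ½mv_top² + mg(2r)
v_top² = 2g(h − 2r) = 2(10)(0.663 − 0.2140) = 8.9800 m²/s²
At the top, both N and weight point toward the centre: N + mg = mv_top²/r
N = m(v_top²/r − g) = 0.174(8.9800/0.107 − 10) = 12.86 N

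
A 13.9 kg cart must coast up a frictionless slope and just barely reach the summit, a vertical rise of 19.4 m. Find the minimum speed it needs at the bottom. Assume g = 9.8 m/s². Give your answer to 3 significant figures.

At the top it is momentarily at rest, so all KE converts to PE: ½mv² = mgh
v = √(2gh) = √(2 × 9.8 × 19.4) = 19.50 m/s

v = 19.5 m/s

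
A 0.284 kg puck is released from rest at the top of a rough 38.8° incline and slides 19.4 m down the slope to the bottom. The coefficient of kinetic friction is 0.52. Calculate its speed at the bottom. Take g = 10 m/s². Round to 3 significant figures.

v = 9.27 m/s

Work–energy: mg(L sinθ) − μ_k(mg cosθ)L = ½mv²
mgh = mgL sinθ = (0.284)(10)(19.4)sin38.8° = 34.523 J
W_f = μ_k mg cosθ · L = (0.52)(0.284)(10)cos38.8°·19.4 = 22.33 J
½mv² = 34.523 − 22.33 = 12.195 J
v = √(2 × 12.195/0.284) = 9.267 m/s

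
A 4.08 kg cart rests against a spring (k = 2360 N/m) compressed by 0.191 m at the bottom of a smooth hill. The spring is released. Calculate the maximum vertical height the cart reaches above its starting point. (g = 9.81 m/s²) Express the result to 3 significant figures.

Energy conservation from release to the highest point: ½kx² = mgh
h = kx²/(2mg) = (2360)(0.191)²/(2 × 4.08 × 9.81) = 1.076 m

h = 1.08 m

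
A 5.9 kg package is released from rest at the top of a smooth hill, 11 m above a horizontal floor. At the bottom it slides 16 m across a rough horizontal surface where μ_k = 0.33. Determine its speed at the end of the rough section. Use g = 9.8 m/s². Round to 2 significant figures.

v = 11 m/s

Energy at the top = energy at the end + work done against friction:
mgh = ½mv² + μ_k m g d
W_f = μ_k mg d = (0.33)(5.9)(9.8)(16) = 305.3 J
½mv² = mgh − W_f = 636.02 − 305.3 = 330.73 J
v = √(2 × 330.73/5.9) = 10.59 m/s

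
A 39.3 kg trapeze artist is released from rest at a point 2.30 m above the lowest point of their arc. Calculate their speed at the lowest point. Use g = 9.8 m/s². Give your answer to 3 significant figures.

v = 6.71 m/s

Equating total energy at the two states: mgh = ½mv²
v = √(2gh) = √(2 × 9.8 × 2.30) = √45.080 = 6.714 m/s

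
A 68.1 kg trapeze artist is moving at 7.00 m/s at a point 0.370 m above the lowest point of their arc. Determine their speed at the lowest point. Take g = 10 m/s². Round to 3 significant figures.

Mechanical energy is conserved (no friction): ½mv₀² + mgh = ½mv²
v² = v₀² + 2gh = (7.00)² + 2(10)(0.370) = 56.400
v = √56.400 = 7.510 m/s

v = 7.51 m/s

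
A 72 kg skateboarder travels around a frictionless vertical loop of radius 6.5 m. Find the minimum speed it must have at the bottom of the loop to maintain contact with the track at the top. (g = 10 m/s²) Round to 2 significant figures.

v = 18 m/s

At the top: mg = mv_top²/r ⇒ v_top² = gr = 65.00 m²/s²
Energy from bottom to top (height 2r): ½mv_bot² = ½mv_top² + mg(2r)
v_bot² = gr + 4gr = 5gr = 325.0
v_bot = √(5gr) = 18.03 m/s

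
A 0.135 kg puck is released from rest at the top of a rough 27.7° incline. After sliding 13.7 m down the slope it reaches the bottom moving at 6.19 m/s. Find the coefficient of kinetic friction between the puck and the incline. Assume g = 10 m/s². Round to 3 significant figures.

μ_k = 0.367

mgh = ½mv² + μ_k (mg cosθ) L, with h = L sinθ
mgL sinθ = 8.5973 J; ½mv² = 2.5863 J
W_f = 8.5973 − 2.5863 = 6.011 J
μ_k = W_f/(mg cosθ · L) = 6.011/(1.195 × 13.7) = 0.3671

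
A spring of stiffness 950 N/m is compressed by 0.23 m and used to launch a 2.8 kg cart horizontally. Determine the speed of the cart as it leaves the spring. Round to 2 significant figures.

v = 4.2 m/s

The cart leaves the spring when the spring is at natural length, so ½kx² = ½mv²
v = x√(k/m) = 0.23 × √(950/2.8) = 4.237 m/s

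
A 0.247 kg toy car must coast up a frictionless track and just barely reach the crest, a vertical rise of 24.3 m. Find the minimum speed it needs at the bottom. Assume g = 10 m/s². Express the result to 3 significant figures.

At the top it is momentarily at rest, so all KE converts to PE: ½mv² = mgh
v = √(2gh) = √(2 × 10 × 24.3) = 22.05 m/s

v = 22.0 m/s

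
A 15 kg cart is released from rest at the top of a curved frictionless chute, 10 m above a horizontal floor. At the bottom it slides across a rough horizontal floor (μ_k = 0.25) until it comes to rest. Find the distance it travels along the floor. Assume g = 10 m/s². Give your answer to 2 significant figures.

d = 40 m

Energy at the top = energy at the end + work done against friction:
At rest all PE has been dissipated by friction: mgh = μ_k m g d
d = h/μ_k = 10/0.25 = 40.00 m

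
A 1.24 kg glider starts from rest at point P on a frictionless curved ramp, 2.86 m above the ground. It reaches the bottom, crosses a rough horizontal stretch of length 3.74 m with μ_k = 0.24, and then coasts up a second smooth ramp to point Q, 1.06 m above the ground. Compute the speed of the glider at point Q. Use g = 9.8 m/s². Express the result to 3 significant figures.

v = 4.21 m/s

Energy at P: mgh₁ = (1.24)(9.8)(2.86) = 34.755 J
Friction loss: W_f = μ_k mg d = 10.91 J
At Q: ½mv² + mgh₂ = mgh₁ − W_f
½mv² = 34.755 − 10.91 − 12.881 = 10.966 J
v = √(2 × 10.966/1.24) = 4.206 m/s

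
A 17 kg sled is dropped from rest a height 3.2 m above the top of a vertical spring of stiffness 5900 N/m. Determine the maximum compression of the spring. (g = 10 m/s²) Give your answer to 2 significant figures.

Measuring PE from the top of the relaxed spring, at max compression the sled has dropped H + x with zero KE, so:
mg(H + x) = ½kx²
½(5900)x² − (17)(10)x − (17)(10)(3.2) = 0
2950x² − 170.0x − 544.0 = 0
x = [170.0 + √(28900 + 6.4192e+06)]/(2 × 2950) = 0.4592 m

x = 0.46 m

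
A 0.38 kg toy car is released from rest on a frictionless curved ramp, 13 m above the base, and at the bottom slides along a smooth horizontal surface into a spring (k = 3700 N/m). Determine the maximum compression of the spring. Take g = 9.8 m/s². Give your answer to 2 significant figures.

x = 0.16 m

Energy conservation (no friction) from release to max compression: mgh = ½kx²
x = √(2mgh/k) = √(2 × 0.38 × 9.8 × 13 / 3700) = 0.1618 m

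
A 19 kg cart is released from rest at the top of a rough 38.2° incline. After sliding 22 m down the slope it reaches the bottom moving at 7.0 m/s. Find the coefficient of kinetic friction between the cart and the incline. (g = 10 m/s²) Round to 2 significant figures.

μ_k = 0.65

The energy dissipated by friction is the PE lost minus the KE gained:
mgL sinθ = 2584.9 J; ½mv² = 465.50 J
W_f = 2584.9 − 465.50 = 2119 J
μ_k = W_f/(mg cosθ · L) = 2119/(149.3 × 22) = 0.6452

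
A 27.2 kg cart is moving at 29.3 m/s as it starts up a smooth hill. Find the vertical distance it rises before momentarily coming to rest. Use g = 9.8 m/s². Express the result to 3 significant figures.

h = 43.8 m

By energy conservation, ½mv² = mgh
h = v²/(2g) = 29.3²/(2 × 9.8) = 43.80 m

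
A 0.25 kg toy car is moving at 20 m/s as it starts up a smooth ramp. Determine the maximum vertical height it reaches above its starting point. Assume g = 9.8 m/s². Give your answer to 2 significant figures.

Setting KE at the bottom equal to PE gained: ½mv² = mgh
h = v²/(2g) = 20²/(2 × 9.8) = 20.41 m

h = 20 m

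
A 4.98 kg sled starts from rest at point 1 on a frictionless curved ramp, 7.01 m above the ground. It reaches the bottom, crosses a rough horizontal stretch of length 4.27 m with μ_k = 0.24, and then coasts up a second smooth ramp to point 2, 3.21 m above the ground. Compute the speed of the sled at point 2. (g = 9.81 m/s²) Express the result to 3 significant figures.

Energy at 1: mgh₁ = (4.98)(9.81)(7.01) = 342.47 J
Friction loss: W_f = μ_k mg d = 50.07 J
At 2: ½mv² + mgh₂ = mgh₁ − W_f
½mv² = 342.47 − 50.07 − 156.82 = 135.58 J
v = √(2 × 135.58/4.98) = 7.379 m/s

v = 7.38 m/s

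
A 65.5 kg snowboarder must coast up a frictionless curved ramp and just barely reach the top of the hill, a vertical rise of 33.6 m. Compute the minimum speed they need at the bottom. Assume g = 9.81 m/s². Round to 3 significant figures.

At the top they are momentarily at rest, so all KE converts to PE: ½mv² = mgh
v = √(2gh) = √(2 × 9.81 × 33.6) = 25.68 m/s

v = 25.7 m/s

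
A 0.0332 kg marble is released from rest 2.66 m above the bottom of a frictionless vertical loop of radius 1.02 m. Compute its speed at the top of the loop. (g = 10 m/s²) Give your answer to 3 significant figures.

Energy conservation: mgh = ½mv_top² + mg(2r)
v_top² = 2g(h − 2r) = 2(10)(2.66 − 2.040) = 12.40
v_top = 3.521 m/s

v = 3.52 m/s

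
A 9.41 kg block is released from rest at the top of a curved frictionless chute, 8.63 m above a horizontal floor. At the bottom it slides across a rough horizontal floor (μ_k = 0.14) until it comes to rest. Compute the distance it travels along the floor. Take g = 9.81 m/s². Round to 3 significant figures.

Applying the work–energy principle:
At rest all PE has been dissipated by friction: mgh = μ_k m g d
d = h/μ_k = 8.63/0.14 = 61.64 m

d = 61.6 m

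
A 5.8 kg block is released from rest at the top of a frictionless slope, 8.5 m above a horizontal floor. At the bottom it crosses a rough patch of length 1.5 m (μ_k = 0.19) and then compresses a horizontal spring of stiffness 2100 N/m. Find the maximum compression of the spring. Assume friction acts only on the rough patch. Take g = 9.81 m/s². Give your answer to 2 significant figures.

x = 0.67 m

Initial energy: E₁ = mgh = (5.8)(9.81)(8.5) = 483.63 J
Friction removes W_f = μ_k mg d = (0.19)(5.8)(9.81)(1.5) = 16.22 J
Energy reaching the spring: E = 483.63 − 16.22 = 467.42 J
At max compression ½kx² = E ⇒ x = √(2E/k) = √(2 × 467.42/2100) = 0.6672 m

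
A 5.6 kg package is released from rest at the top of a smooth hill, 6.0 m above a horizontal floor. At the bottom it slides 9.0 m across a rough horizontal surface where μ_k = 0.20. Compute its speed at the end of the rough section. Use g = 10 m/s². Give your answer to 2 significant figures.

Applying the work–energy principle:
mgh = ½mv² + μ_k m g d
W_f = μ_k mg d = (0.20)(5.6)(10)(9.0) = 100.8 J
½mv² = mgh − W_f = 336.00 − 100.8 = 235.20 J
v = √(2 × 235.20/5.6) = 9.165 m/s

v = 9.2 m/s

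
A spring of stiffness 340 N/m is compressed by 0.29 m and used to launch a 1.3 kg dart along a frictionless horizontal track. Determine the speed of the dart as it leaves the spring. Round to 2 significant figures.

The dart leaves the spring when the spring is at natural length, so ½kx² = ½mv²
v = x√(k/m) = 0.29 × √(340/1.3) = 4.690 m/s

v = 4.7 m/s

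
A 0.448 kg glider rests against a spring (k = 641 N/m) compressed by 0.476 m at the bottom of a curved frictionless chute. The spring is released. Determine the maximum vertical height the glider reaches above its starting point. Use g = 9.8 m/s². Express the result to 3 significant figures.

At maximum height the glider is at rest, so ½kx² = mgh
h = kx²/(2mg) = (641)(0.476)²/(2 × 0.448 × 9.8) = 16.54 m

h = 16.5 m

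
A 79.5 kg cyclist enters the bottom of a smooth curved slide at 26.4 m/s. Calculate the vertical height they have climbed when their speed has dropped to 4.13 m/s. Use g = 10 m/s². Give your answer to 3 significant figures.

h = 34.0 m

Energy balance between the two points: ½mv₁² = ½mv₂² + mgh
h = (v₁² − v₂²)/(2g) = (26.4² − 4.13²)/(2 × 10) = 34.00 m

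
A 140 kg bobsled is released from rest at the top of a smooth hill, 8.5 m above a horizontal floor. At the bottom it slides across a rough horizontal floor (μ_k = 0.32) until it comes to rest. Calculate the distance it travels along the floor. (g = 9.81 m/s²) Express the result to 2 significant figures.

Energy at the top = energy at the end + work done against friction:
At rest all PE has been dissipated by friction: mgh = μ_k m g d
d = h/μ_k = 8.5/0.32 = 26.56 m

d = 27 m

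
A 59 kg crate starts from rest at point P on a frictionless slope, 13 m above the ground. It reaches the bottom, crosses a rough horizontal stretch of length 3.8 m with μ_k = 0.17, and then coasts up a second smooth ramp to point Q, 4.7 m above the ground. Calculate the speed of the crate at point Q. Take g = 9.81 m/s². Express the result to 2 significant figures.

v = 12 m/s

Energy at P: mgh₁ = (59)(9.81)(13) = 7524.3 J
Friction loss: W_f = μ_k mg d = 373.9 J
At Q: ½mv² + mgh₂ = mgh₁ − W_f
½mv² = 7524.3 − 373.9 − 2720.3 = 4430.1 J
v = √(2 × 4430.1/59) = 12.25 m/s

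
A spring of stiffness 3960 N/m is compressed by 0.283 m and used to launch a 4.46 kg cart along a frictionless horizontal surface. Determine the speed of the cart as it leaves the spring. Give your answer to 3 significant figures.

v = 8.43 m/s

Conservation of energy: ½kx² = ½mv²
v = x√(k/m) = 0.283 × √(3960/4.46) = 8.433 m/s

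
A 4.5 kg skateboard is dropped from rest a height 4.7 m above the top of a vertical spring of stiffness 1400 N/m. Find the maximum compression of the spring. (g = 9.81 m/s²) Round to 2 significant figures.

x = 0.58 m

Take the reference level at the top of the uncompressed spring. At max compression the skateboard has fallen H + x and is momentarily at rest:
mg(H + x) = ½kx²
½(1400)x² − (4.5)(9.81)x − (4.5)(9.81)(4.7) = 0
700.0x² − 44.15x − 207.5 = 0
x = [44.15 + √(1949 + 580948)]/(2 × 700.0) = 0.5769 m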